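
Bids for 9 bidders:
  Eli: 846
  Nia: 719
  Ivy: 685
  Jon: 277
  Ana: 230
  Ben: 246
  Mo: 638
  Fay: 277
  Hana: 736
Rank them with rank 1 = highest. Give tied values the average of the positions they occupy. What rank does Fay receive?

6.5

Sorted (descending): 846, 736, 719, 685, 638, 277, 277, 246, 230
The 2 values of 277 occupy positions 6–7 → average rank (6+7)/2 = 6.5.
Fay has value 277 → rank 6.5.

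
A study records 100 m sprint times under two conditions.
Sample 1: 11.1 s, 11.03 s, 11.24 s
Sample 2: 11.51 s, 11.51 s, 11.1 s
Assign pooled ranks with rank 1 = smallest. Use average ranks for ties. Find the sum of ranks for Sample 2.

Sorted (ascending): 11.03, 11.1, 11.1, 11.24, 11.51, 11.51
The 2 values of 11.1 occupy positions 2–3 → average rank (2+3)/2 = 2.5.
The 2 values of 11.51 occupy positions 5–6 → average rank (5+6)/2 = 5.5.
Sample 2 values → pooled ranks: 11.51→5.5, 11.51→5.5, 11.1→2.5
Rank sum = 5.5 + 5.5 + 2.5 = 13.5

13.5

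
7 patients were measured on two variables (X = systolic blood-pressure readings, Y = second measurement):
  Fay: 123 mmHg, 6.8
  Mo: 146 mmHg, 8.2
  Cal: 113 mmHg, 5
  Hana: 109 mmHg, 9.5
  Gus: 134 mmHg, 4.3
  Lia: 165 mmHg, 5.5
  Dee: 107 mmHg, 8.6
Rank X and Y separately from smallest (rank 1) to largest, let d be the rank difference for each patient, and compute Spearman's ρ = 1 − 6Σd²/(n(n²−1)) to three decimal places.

Ranks of variable 1: 4, 6, 3, 2, 5, 7, 1
Ranks of variable 2: 4, 5, 2, 7, 1, 3, 6
d = r₁ − r₂: 0, 1, 1, -5, 4, 4, -5
d²: 0, 1, 1, 25, 16, 16, 25; Σd² = 84
ρ = 1 − 6·84/(7·48) = 1 − 504/336 = -0.500

-0.500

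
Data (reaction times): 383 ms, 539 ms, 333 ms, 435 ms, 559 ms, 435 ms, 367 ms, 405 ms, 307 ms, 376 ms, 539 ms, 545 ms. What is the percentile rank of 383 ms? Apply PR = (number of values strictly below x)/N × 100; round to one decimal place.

33.3

N = 12.
Strictly below 383: 4. Equal to 383: 1.
PR = 4/12 × 100 = 33.3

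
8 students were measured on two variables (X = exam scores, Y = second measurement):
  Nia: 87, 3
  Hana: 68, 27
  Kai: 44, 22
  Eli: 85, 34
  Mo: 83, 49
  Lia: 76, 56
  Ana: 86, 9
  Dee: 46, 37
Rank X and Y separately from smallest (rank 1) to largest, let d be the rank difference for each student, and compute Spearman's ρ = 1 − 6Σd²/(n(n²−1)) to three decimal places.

Ranks of variable 1: 8, 3, 1, 6, 5, 4, 7, 2
Ranks of variable 2: 1, 4, 3, 5, 7, 8, 2, 6
d = r₁ − r₂: 7, -1, -2, 1, -2, -4, 5, -4
d²: 49, 1, 4, 1, 4, 16, 25, 16; Σd² = 116
ρ = 1 − 6·116/(8·63) = 1 − 696/504 = -0.381

-0.381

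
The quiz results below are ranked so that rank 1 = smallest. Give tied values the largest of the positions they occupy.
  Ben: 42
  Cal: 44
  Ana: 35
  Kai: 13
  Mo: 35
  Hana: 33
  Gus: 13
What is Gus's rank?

Sorted (ascending): 13, 13, 33, 35, 35, 42, 44
The 2 values of 13 occupy positions 1–2 → each gets rank 2.
The 2 values of 35 occupy positions 4–5 → each gets rank 5.
Gus has value 13 → rank 2.

2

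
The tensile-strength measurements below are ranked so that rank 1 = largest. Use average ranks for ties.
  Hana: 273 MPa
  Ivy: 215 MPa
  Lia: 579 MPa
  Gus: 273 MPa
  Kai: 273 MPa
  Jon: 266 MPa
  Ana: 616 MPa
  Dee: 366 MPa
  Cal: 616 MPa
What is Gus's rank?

Sorted (descending): 616, 616, 579, 366, 273, 273, 273, 266, 215
The 2 values of 616 occupy positions 1–2 → average rank (1+2)/2 = 1.5.
The 3 values of 273 occupy positions 5–7 → average rank 6.
Gus has value 273 MPa → rank 6.

6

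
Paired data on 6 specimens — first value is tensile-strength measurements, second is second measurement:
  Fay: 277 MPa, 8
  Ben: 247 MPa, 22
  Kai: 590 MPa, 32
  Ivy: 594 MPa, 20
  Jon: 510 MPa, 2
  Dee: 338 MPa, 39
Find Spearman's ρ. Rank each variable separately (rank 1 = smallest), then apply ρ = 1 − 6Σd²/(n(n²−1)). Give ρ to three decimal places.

-0.029

Ranks of variable 1: 2, 1, 5, 6, 4, 3
Ranks of variable 2: 2, 4, 5, 3, 1, 6
d = r₁ − r₂: 0, -3, 0, 3, 3, -3
d²: 0, 9, 0, 9, 9, 9; Σd² = 36
ρ = 1 − 6·36/(6·35) = 1 − 216/210 = -0.029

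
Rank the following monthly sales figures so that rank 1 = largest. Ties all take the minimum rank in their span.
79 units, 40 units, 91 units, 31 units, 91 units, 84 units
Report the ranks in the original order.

Sorted (descending): 91, 91, 84, 79, 40, 31
The 2 values of 91 occupy positions 1–2 → each gets rank 1.

4, 5, 1, 6, 1, 3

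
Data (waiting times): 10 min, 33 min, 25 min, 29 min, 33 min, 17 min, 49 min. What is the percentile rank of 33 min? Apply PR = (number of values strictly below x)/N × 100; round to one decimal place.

N = 7.
Strictly below 33: 4. Equal to 33: 2.
PR = 4/7 × 100 = 57.1

57.1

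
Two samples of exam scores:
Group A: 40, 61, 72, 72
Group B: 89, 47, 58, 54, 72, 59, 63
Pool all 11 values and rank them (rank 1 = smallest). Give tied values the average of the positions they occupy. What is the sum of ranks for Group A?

25

Sorted (ascending): 40, 47, 54, 58, 59, 61, 63, 72, 72, 72, 89
The 3 values of 72 occupy positions 8–10 → average rank 9.
Group A values → pooled ranks: 40→1, 61→6, 72→9, 72→9
Rank sum = 1 + 6 + 9 + 9 = 25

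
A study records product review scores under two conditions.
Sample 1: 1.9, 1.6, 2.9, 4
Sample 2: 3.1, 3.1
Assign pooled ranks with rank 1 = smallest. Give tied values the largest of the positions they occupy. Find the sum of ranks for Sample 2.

10

Sorted (ascending): 1.6, 1.9, 2.9, 3.1, 3.1, 4
The 2 values of 3.1 occupy positions 4–5 → each gets rank 5.
Sample 2 values → pooled ranks: 3.1→5, 3.1→5
Rank sum = 5 + 5 = 10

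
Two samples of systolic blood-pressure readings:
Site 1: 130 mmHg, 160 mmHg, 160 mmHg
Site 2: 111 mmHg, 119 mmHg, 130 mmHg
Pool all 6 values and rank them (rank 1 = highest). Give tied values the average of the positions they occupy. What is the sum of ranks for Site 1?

6.5

Sorted (descending): 160, 160, 130, 130, 119, 111
The 2 values of 160 occupy positions 1–2 → average rank (1+2)/2 = 1.5.
The 2 values of 130 occupy positions 3–4 → average rank (3+4)/2 = 3.5.
Site 1 values → pooled ranks: 130→3.5, 160→1.5, 160→1.5
Rank sum = 3.5 + 1.5 + 1.5 = 6.5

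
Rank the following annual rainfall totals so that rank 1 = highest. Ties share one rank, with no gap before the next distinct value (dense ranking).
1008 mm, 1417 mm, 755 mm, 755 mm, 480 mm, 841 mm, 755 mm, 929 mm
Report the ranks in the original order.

Sorted (descending): 1417, 1008, 929, 841, 755, 755, 755, 480
The 3 values of 755 share dense rank 5.
Remaining distinct values take the next consecutive integers.

2, 1, 5, 5, 6, 4, 5, 3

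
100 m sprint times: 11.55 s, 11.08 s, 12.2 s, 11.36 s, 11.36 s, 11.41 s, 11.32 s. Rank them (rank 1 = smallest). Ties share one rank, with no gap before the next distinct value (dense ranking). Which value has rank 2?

11.32

Sorted (ascending): 11.08, 11.32, 11.36, 11.36, 11.41, 11.55, 12.2
The 2 values of 11.36 share dense rank 3.
Remaining distinct values take the next consecutive integers.
Rank 2 → value 11.32.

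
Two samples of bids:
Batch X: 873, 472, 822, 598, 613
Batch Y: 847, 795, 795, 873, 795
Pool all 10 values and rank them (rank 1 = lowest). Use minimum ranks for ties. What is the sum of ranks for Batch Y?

29

Sorted (ascending): 472, 598, 613, 795, 795, 795, 822, 847, 873, 873
The 3 values of 795 occupy positions 4–6 → each gets rank 4.
The 2 values of 873 occupy positions 9–10 → each gets rank 9.
Batch Y values → pooled ranks: 847→8, 795→4, 795→4, 873→9, 795→4
Rank sum = 8 + 4 + 4 + 9 + 4 = 29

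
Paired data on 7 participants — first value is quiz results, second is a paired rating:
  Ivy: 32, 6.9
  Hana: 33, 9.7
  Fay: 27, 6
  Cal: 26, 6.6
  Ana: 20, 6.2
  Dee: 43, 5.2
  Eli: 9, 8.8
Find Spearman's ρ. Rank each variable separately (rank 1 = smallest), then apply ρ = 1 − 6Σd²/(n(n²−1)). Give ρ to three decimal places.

-0.214

Ranks of variable 1: 5, 6, 4, 3, 2, 7, 1
Ranks of variable 2: 5, 7, 2, 4, 3, 1, 6
d = r₁ − r₂: 0, -1, 2, -1, -1, 6, -5
d²: 0, 1, 4, 1, 1, 36, 25; Σd² = 68
ρ = 1 − 6·68/(7·48) = 1 − 408/336 = -0.214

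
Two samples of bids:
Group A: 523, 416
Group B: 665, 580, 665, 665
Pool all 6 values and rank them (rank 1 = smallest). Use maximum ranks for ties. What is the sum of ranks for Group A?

3

Sorted (ascending): 416, 523, 580, 665, 665, 665
The 3 values of 665 occupy positions 4–6 → each gets rank 6.
Group A values → pooled ranks: 523→2, 416→1
Rank sum = 2 + 1 = 3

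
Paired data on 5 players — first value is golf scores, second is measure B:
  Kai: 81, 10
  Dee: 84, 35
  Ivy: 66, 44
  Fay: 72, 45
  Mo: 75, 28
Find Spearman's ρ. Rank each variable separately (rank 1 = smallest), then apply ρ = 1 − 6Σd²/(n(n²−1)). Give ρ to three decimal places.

-0.600

Ranks of variable 1: 4, 5, 1, 2, 3
Ranks of variable 2: 1, 3, 4, 5, 2
d = r₁ − r₂: 3, 2, -3, -3, 1
d²: 9, 4, 9, 9, 1; Σd² = 32
ρ = 1 − 6·32/(5·24) = 1 − 192/120 = -0.600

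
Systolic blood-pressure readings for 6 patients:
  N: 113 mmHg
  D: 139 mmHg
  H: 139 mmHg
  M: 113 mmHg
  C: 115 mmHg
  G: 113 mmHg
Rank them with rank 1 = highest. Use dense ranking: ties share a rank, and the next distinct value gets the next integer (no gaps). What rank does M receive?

Sorted (descending): 139, 139, 115, 113, 113, 113
The 2 values of 139 share dense rank 1.
The 3 values of 113 share dense rank 3.
Remaining distinct values take the next consecutive integers.
M has value 113 mmHg → rank 3.

3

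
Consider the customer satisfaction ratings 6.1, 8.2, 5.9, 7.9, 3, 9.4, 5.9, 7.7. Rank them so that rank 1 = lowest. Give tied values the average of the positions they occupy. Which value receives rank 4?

6.1

Sorted (ascending): 3, 5.9, 5.9, 6.1, 7.7, 7.9, 8.2, 9.4
The 2 values of 5.9 occupy positions 2–3 → average rank (2+3)/2 = 2.5.
Rank 4 → value 6.1.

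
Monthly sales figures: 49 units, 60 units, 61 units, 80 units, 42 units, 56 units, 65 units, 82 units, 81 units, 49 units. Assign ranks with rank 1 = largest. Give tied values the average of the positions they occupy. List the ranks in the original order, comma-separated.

Sorted (descending): 82, 81, 80, 65, 61, 60, 56, 49, 49, 42
The 2 values of 49 occupy positions 8–9 → average rank (8+9)/2 = 8.5.

8.5, 6, 5, 3, 10, 7, 4, 1, 2, 8.5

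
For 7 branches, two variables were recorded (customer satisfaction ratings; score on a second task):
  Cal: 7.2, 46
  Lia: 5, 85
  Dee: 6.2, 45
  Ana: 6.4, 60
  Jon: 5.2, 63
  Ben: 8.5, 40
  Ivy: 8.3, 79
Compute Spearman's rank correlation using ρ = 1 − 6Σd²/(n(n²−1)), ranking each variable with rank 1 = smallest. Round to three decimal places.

Ranks of variable 1: 5, 1, 3, 4, 2, 7, 6
Ranks of variable 2: 3, 7, 2, 4, 5, 1, 6
d = r₁ − r₂: 2, -6, 1, 0, -3, 6, 0
d²: 4, 36, 1, 0, 9, 36, 0; Σd² = 86
ρ = 1 − 6·86/(7·48) = 1 − 516/336 = -0.536

-0.536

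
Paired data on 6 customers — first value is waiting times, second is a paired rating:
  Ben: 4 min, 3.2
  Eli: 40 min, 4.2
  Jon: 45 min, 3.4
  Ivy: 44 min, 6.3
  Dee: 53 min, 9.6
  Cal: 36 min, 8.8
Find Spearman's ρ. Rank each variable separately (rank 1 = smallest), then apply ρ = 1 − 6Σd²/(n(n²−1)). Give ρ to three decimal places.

Ranks of variable 1: 1, 3, 5, 4, 6, 2
Ranks of variable 2: 1, 3, 2, 4, 6, 5
d = r₁ − r₂: 0, 0, 3, 0, 0, -3
d²: 0, 0, 9, 0, 0, 9; Σd² = 18
ρ = 1 − 6·18/(6·35) = 1 − 108/210 = 0.486

0.486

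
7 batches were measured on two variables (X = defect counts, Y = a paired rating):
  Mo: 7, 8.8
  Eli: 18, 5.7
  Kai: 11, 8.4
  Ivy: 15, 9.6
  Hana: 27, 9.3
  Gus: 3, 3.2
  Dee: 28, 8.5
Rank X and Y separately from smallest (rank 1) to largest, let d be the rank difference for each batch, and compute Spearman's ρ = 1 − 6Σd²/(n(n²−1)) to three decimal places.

Ranks of variable 1: 2, 5, 3, 4, 6, 1, 7
Ranks of variable 2: 5, 2, 3, 7, 6, 1, 4
d = r₁ − r₂: -3, 3, 0, -3, 0, 0, 3
d²: 9, 9, 0, 9, 0, 0, 9; Σd² = 36
ρ = 1 − 6·36/(7·48) = 1 − 216/336 = 0.357

0.357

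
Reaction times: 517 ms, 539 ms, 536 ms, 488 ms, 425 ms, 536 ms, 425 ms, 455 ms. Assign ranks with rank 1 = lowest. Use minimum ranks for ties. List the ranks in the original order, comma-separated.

Sorted (ascending): 425, 425, 455, 488, 517, 536, 536, 539
The 2 values of 425 occupy positions 1–2 → each gets rank 1.
The 2 values of 536 occupy positions 6–7 → each gets rank 6.

5, 8, 6, 4, 1, 6, 1, 3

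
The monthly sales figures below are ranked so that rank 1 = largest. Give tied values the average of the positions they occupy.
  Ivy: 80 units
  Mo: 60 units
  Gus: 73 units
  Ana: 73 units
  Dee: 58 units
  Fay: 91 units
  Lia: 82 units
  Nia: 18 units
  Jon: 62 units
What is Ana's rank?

Sorted (descending): 91, 82, 80, 73, 73, 62, 60, 58, 18
The 2 values of 73 occupy positions 4–5 → average rank (4+5)/2 = 4.5.
Ana has value 73 units → rank 4.5.

4.5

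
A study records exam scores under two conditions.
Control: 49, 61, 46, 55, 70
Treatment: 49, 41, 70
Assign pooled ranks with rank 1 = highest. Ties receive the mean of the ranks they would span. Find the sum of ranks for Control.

21

Sorted (descending): 70, 70, 61, 55, 49, 49, 46, 41
The 2 values of 70 occupy positions 1–2 → average rank (1+2)/2 = 1.5.
The 2 values of 49 occupy positions 5–6 → average rank (5+6)/2 = 5.5.
Control values → pooled ranks: 49→5.5, 61→3, 46→7, 55→4, 70→1.5
Rank sum = 5.5 + 3 + 7 + 4 + 1.5 = 21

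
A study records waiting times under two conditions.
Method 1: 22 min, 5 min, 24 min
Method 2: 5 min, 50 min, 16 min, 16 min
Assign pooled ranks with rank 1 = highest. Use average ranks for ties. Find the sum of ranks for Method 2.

Sorted (descending): 50, 24, 22, 16, 16, 5, 5
The 2 values of 16 occupy positions 4–5 → average rank (4+5)/2 = 4.5.
The 2 values of 5 occupy positions 6–7 → average rank (6+7)/2 = 6.5.
Method 2 values → pooled ranks: 5→6.5, 50→1, 16→4.5, 16→4.5
Rank sum = 6.5 + 1 + 4.5 + 4.5 = 16.5

16.5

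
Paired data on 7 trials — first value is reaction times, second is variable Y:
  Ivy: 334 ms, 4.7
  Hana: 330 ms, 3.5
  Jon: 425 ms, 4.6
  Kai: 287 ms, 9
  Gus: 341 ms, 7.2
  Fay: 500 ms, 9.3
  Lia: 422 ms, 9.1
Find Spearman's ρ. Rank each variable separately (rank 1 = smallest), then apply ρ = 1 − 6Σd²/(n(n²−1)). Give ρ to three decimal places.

0.393

Ranks of variable 1: 3, 2, 6, 1, 4, 7, 5
Ranks of variable 2: 3, 1, 2, 5, 4, 7, 6
d = r₁ − r₂: 0, 1, 4, -4, 0, 0, -1
d²: 0, 1, 16, 16, 0, 0, 1; Σd² = 34
ρ = 1 − 6·34/(7·48) = 1 − 204/336 = 0.393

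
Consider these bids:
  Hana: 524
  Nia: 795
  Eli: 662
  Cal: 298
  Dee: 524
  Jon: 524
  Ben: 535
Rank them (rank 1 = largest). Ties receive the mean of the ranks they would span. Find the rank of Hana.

5

Sorted (descending): 795, 662, 535, 524, 524, 524, 298
The 3 values of 524 occupy positions 4–6 → average rank 5.
Hana has value 524 → rank 5.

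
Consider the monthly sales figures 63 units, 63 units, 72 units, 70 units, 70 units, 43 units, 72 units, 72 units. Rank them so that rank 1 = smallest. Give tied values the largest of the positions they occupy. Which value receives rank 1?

43

Sorted (ascending): 43, 63, 63, 70, 70, 72, 72, 72
The 2 values of 63 occupy positions 2–3 → each gets rank 3.
The 2 values of 70 occupy positions 4–5 → each gets rank 5.
The 3 values of 72 occupy positions 6–8 → each gets rank 8.
Rank 1 → value 43.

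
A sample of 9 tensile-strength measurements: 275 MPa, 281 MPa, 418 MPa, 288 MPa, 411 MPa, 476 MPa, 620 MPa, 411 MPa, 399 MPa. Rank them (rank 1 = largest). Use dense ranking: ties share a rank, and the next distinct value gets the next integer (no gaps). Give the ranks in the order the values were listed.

Sorted (descending): 620, 476, 418, 411, 411, 399, 288, 281, 275
The 2 values of 411 share dense rank 4.
Remaining distinct values take the next consecutive integers.

8, 7, 3, 6, 4, 2, 1, 4, 5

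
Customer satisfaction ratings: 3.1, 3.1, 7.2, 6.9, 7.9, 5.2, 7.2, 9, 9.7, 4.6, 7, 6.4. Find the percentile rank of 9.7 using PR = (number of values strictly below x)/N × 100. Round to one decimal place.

91.7

N = 12.
Strictly below 9.7: 11. Equal to 9.7: 1.
PR = 11/12 × 100 = 91.7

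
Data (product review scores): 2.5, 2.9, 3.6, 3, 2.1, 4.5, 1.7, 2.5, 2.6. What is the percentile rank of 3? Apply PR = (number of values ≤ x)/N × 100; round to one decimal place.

77.8

N = 9.
Strictly below 3: 6. Equal to 3: 1.
PR = 7/9 × 100 = 77.8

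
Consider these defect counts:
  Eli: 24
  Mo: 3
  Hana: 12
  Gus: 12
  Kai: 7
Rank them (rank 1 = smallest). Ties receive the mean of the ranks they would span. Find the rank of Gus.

Sorted (ascending): 3, 7, 12, 12, 24
The 2 values of 12 occupy positions 3–4 → average rank (3+4)/2 = 3.5.
Gus has value 12 → rank 3.5.

3.5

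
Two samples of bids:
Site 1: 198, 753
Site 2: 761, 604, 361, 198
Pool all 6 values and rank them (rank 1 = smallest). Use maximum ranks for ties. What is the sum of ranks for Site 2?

15

Sorted (ascending): 198, 198, 361, 604, 753, 761
The 2 values of 198 occupy positions 1–2 → each gets rank 2.
Site 2 values → pooled ranks: 761→6, 604→4, 361→3, 198→2
Rank sum = 6 + 4 + 3 + 2 = 15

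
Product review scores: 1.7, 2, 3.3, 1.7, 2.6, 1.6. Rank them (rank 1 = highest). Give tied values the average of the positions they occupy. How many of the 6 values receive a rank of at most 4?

3

Sorted (descending): 3.3, 2.6, 2, 1.7, 1.7, 1.6
The 2 values of 1.7 occupy positions 4–5 → average rank (4+5)/2 = 4.5.
Ranks ≤ 4: {1, 2, 3} → 3 values.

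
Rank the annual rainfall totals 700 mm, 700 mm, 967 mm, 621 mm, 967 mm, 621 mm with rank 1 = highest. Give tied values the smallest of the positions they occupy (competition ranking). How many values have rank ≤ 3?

4

Sorted (descending): 967, 967, 700, 700, 621, 621
The 2 values of 967 occupy positions 1–2 → each gets rank 1.
The 2 values of 700 occupy positions 3–4 → each gets rank 3.
The 2 values of 621 occupy positions 5–6 → each gets rank 5.
Ranks ≤ 3: {1, 1, 3, 3} → 4 values.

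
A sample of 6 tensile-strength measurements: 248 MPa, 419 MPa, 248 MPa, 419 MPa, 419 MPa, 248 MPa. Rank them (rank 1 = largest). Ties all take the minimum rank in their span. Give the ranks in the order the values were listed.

Sorted (descending): 419, 419, 419, 248, 248, 248
The 3 values of 419 occupy positions 1–3 → each gets rank 1.
The 3 values of 248 occupy positions 4–6 → each gets rank 4.

4, 1, 4, 1, 1, 4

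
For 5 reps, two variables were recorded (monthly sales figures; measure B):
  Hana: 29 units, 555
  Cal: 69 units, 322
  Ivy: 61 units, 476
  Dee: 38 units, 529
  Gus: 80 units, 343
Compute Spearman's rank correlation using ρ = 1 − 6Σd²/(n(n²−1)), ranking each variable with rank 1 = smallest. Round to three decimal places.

Ranks of variable 1: 1, 4, 3, 2, 5
Ranks of variable 2: 5, 1, 3, 4, 2
d = r₁ − r₂: -4, 3, 0, -2, 3
d²: 16, 9, 0, 4, 9; Σd² = 38
ρ = 1 − 6·38/(5·24) = 1 − 228/120 = -0.900

-0.900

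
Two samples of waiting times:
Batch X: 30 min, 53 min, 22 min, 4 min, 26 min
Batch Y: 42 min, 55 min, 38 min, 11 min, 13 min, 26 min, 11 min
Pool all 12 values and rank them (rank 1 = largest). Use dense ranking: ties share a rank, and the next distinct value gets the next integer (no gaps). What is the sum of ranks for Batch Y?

40

Sorted (descending): 55, 53, 42, 38, 30, 26, 26, 22, 13, 11, 11, 4
The 2 values of 26 share dense rank 6.
The 2 values of 11 share dense rank 9.
Remaining distinct values take the next consecutive integers.
Batch Y values → pooled ranks: 42→3, 55→1, 38→4, 11→9, 13→8, 26→6, 11→9
Rank sum = 3 + 1 + 4 + 9 + 8 + 6 + 9 = 40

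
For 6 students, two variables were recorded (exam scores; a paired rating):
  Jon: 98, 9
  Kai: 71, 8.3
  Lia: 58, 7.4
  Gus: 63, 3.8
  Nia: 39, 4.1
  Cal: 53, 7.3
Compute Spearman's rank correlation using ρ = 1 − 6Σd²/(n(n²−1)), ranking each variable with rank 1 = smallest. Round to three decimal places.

0.657

Ranks of variable 1: 6, 5, 3, 4, 1, 2
Ranks of variable 2: 6, 5, 4, 1, 2, 3
d = r₁ − r₂: 0, 0, -1, 3, -1, -1
d²: 0, 0, 1, 9, 1, 1; Σd² = 12
ρ = 1 − 6·12/(6·35) = 1 − 72/210 = 0.657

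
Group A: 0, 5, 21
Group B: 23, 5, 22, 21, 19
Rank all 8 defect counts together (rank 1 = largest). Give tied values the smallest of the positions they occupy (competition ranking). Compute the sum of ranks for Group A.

Sorted (descending): 23, 22, 21, 21, 19, 5, 5, 0
The 2 values of 21 occupy positions 3–4 → each gets rank 3.
The 2 values of 5 occupy positions 6–7 → each gets rank 6.
Group A values → pooled ranks: 0→8, 5→6, 21→3
Rank sum = 8 + 6 + 3 = 17

17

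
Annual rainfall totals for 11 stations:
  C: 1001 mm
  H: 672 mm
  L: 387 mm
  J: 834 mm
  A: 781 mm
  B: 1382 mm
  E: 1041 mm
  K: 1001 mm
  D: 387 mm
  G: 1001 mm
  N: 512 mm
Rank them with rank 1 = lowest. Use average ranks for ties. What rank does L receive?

Sorted (ascending): 387, 387, 512, 672, 781, 834, 1001, 1001, 1001, 1041, 1382
The 2 values of 387 occupy positions 1–2 → average rank (1+2)/2 = 1.5.
The 3 values of 1001 occupy positions 7–9 → average rank 8.
L has value 387 mm → rank 1.5.

1.5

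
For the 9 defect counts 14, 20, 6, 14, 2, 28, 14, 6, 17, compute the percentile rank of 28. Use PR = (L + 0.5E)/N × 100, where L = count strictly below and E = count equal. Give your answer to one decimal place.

94.4

N = 9.
Strictly below 28: 8. Equal to 28: 1.
PR = (8 + 0.5·1)/9 × 100 = 94.4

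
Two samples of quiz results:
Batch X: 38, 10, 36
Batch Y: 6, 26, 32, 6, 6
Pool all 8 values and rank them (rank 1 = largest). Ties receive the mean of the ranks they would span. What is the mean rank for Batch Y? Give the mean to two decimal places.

5.60

Sorted (descending): 38, 36, 32, 26, 10, 6, 6, 6
The 3 values of 6 occupy positions 6–8 → average rank 7.
Batch Y values → pooled ranks: 6→7, 26→4, 32→3, 6→7, 6→7
Mean rank = (7 + 4 + 3 + 7 + 7) / 5 = 5.60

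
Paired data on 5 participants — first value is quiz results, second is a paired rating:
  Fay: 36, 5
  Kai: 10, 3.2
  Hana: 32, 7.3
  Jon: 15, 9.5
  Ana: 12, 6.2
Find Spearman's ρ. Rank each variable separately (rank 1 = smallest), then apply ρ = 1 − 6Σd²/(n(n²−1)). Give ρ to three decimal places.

0.300

Ranks of variable 1: 5, 1, 4, 3, 2
Ranks of variable 2: 2, 1, 4, 5, 3
d = r₁ − r₂: 3, 0, 0, -2, -1
d²: 9, 0, 0, 4, 1; Σd² = 14
ρ = 1 − 6·14/(5·24) = 1 − 84/120 = 0.300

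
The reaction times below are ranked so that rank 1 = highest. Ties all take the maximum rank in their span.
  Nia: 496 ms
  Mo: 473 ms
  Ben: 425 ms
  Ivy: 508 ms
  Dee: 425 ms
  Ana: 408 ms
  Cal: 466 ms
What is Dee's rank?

Sorted (descending): 508, 496, 473, 466, 425, 425, 408
The 2 values of 425 occupy positions 5–6 → each gets rank 6.
Dee has value 425 ms → rank 6.

6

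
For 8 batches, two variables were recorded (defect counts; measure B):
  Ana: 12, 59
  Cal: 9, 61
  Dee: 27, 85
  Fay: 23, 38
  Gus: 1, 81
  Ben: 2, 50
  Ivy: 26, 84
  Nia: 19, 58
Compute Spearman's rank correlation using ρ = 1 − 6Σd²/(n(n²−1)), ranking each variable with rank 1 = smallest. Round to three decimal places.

0.310

Ranks of variable 1: 4, 3, 8, 6, 1, 2, 7, 5
Ranks of variable 2: 4, 5, 8, 1, 6, 2, 7, 3
d = r₁ − r₂: 0, -2, 0, 5, -5, 0, 0, 2
d²: 0, 4, 0, 25, 25, 0, 0, 4; Σd² = 58
ρ = 1 − 6·58/(8·63) = 1 − 348/504 = 0.310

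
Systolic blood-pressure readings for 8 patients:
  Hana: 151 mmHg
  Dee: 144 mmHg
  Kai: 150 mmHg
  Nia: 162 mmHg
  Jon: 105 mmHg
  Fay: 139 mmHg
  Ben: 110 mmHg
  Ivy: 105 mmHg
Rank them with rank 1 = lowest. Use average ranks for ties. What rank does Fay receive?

Sorted (ascending): 105, 105, 110, 139, 144, 150, 151, 162
The 2 values of 105 occupy positions 1–2 → average rank (1+2)/2 = 1.5.
Fay has value 139 mmHg → rank 4.

4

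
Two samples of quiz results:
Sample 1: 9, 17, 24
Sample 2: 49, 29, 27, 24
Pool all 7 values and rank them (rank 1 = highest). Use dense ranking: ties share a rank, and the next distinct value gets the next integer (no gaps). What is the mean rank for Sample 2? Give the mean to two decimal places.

Sorted (descending): 49, 29, 27, 24, 24, 17, 9
The 2 values of 24 share dense rank 4.
Remaining distinct values take the next consecutive integers.
Sample 2 values → pooled ranks: 49→1, 29→2, 27→3, 24→4
Mean rank = (1 + 2 + 3 + 4) / 4 = 2.50

2.50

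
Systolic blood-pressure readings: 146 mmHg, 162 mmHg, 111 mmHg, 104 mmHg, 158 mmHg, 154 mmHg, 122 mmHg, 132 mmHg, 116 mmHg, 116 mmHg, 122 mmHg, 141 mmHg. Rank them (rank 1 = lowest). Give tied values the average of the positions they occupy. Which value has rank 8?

Sorted (ascending): 104, 111, 116, 116, 122, 122, 132, 141, 146, 154, 158, 162
The 2 values of 116 occupy positions 3–4 → average rank (3+4)/2 = 3.5.
The 2 values of 122 occupy positions 5–6 → average rank (5+6)/2 = 5.5.
Rank 8 → value 141.

141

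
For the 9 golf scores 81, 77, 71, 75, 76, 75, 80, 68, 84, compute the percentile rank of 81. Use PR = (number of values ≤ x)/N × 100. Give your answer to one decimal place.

N = 9.
Strictly below 81: 7. Equal to 81: 1.
PR = 8/9 × 100 = 88.9

88.9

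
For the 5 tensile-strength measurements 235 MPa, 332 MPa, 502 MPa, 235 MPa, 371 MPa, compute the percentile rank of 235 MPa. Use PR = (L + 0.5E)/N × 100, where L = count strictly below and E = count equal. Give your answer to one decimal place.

20.0

N = 5.
Strictly below 235: 0. Equal to 235: 2.
PR = (0 + 0.5·2)/5 × 100 = 20.0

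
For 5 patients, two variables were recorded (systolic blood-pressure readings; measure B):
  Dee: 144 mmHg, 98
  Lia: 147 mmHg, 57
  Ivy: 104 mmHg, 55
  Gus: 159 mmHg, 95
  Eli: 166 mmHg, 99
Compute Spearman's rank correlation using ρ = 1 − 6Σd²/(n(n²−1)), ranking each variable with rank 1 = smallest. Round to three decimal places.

0.700

Ranks of variable 1: 2, 3, 1, 4, 5
Ranks of variable 2: 4, 2, 1, 3, 5
d = r₁ − r₂: -2, 1, 0, 1, 0
d²: 4, 1, 0, 1, 0; Σd² = 6
ρ = 1 − 6·6/(5·24) = 1 − 36/120 = 0.700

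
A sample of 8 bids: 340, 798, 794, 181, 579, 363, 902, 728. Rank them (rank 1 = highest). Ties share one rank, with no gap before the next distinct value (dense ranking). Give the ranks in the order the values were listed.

Sorted (descending): 902, 798, 794, 728, 579, 363, 340, 181
No ties — each value takes its position as its rank.

7, 2, 3, 8, 5, 6, 1, 4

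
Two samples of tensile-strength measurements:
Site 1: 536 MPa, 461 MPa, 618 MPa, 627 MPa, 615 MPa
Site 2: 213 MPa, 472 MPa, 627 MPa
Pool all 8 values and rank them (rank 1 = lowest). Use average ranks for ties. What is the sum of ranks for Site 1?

Sorted (ascending): 213, 461, 472, 536, 615, 618, 627, 627
The 2 values of 627 occupy positions 7–8 → average rank (7+8)/2 = 7.5.
Site 1 values → pooled ranks: 536→4, 461→2, 618→6, 627→7.5, 615→5
Rank sum = 4 + 2 + 6 + 7.5 + 5 = 24.5

24.5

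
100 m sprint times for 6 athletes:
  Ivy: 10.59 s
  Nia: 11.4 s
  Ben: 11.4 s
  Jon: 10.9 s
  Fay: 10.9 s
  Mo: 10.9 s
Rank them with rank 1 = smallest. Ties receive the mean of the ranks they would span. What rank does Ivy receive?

1

Sorted (ascending): 10.59, 10.9, 10.9, 10.9, 11.4, 11.4
The 3 values of 10.9 occupy positions 2–4 → average rank 3.
The 2 values of 11.4 occupy positions 5–6 → average rank (5+6)/2 = 5.5.
Ivy has value 10.59 s → rank 1.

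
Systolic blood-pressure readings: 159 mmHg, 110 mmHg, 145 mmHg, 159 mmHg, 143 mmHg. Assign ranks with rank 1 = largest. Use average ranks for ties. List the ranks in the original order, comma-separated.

1.5, 5, 3, 1.5, 4

Sorted (descending): 159, 159, 145, 143, 110
The 2 values of 159 occupy positions 1–2 → average rank (1+2)/2 = 1.5.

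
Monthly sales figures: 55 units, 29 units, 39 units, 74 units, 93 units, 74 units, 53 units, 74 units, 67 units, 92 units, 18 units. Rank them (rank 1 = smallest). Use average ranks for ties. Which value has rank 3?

39

Sorted (ascending): 18, 29, 39, 53, 55, 67, 74, 74, 74, 92, 93
The 3 values of 74 occupy positions 7–9 → average rank 8.
Rank 3 → value 39.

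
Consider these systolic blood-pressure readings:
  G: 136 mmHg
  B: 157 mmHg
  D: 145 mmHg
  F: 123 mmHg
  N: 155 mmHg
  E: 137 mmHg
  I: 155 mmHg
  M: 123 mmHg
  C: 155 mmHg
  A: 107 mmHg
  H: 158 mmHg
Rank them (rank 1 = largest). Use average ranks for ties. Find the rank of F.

Sorted (descending): 158, 157, 155, 155, 155, 145, 137, 136, 123, 123, 107
The 3 values of 155 occupy positions 3–5 → average rank 4.
The 2 values of 123 occupy positions 9–10 → average rank (9+10)/2 = 9.5.
F has value 123 mmHg → rank 9.5.

9.5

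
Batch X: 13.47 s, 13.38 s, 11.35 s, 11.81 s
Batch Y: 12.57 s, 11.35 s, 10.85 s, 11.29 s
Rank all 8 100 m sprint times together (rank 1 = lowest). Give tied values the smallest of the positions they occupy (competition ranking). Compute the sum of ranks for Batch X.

Sorted (ascending): 10.85, 11.29, 11.35, 11.35, 11.81, 12.57, 13.38, 13.47
The 2 values of 11.35 occupy positions 3–4 → each gets rank 3.
Batch X values → pooled ranks: 13.47→8, 13.38→7, 11.35→3, 11.81→5
Rank sum = 8 + 7 + 3 + 5 = 23

23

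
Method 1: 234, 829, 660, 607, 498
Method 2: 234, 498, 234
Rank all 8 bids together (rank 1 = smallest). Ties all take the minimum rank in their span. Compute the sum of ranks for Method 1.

26

Sorted (ascending): 234, 234, 234, 498, 498, 607, 660, 829
The 3 values of 234 occupy positions 1–3 → each gets rank 1.
The 2 values of 498 occupy positions 4–5 → each gets rank 4.
Method 1 values → pooled ranks: 234→1, 829→8, 660→7, 607→6, 498→4
Rank sum = 1 + 8 + 7 + 6 + 4 = 26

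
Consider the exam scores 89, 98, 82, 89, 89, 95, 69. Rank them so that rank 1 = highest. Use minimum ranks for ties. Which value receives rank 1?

98

Sorted (descending): 98, 95, 89, 89, 89, 82, 69
The 3 values of 89 occupy positions 3–5 → each gets rank 3.
Rank 1 → value 98.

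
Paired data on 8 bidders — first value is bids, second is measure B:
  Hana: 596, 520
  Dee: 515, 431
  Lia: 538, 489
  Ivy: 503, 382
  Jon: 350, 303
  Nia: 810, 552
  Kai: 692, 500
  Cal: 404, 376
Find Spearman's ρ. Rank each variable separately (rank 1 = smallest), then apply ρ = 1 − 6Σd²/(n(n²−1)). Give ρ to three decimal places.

0.976

Ranks of variable 1: 6, 4, 5, 3, 1, 8, 7, 2
Ranks of variable 2: 7, 4, 5, 3, 1, 8, 6, 2
d = r₁ − r₂: -1, 0, 0, 0, 0, 0, 1, 0
d²: 1, 0, 0, 0, 0, 0, 1, 0; Σd² = 2
ρ = 1 − 6·2/(8·63) = 1 − 12/504 = 0.976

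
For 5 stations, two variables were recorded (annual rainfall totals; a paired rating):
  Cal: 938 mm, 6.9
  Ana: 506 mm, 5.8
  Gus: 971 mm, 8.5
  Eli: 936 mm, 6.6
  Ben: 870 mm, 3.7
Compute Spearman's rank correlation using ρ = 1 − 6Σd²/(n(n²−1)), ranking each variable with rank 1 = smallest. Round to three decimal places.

Ranks of variable 1: 4, 1, 5, 3, 2
Ranks of variable 2: 4, 2, 5, 3, 1
d = r₁ − r₂: 0, -1, 0, 0, 1
d²: 0, 1, 0, 0, 1; Σd² = 2
ρ = 1 − 6·2/(5·24) = 1 − 12/120 = 0.900

0.900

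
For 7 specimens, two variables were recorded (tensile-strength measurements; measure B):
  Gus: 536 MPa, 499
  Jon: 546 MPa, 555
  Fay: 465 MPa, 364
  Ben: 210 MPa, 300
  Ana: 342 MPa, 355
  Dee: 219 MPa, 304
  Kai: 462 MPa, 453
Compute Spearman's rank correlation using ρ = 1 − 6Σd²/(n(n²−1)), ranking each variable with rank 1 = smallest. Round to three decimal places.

0.964

Ranks of variable 1: 6, 7, 5, 1, 3, 2, 4
Ranks of variable 2: 6, 7, 4, 1, 3, 2, 5
d = r₁ − r₂: 0, 0, 1, 0, 0, 0, -1
d²: 0, 0, 1, 0, 0, 0, 1; Σd² = 2
ρ = 1 − 6·2/(7·48) = 1 − 12/336 = 0.964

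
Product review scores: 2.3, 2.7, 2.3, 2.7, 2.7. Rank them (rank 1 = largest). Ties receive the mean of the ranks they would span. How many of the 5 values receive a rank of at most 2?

Sorted (descending): 2.7, 2.7, 2.7, 2.3, 2.3
The 3 values of 2.7 occupy positions 1–3 → average rank 2.
The 2 values of 2.3 occupy positions 4–5 → average rank (4+5)/2 = 4.5.
Ranks ≤ 2: {2, 2, 2} → 3 values.

3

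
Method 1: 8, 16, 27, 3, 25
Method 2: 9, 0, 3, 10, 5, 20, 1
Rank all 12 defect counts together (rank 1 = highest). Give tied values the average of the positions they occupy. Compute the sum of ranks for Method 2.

Sorted (descending): 27, 25, 20, 16, 10, 9, 8, 5, 3, 3, 1, 0
The 2 values of 3 occupy positions 9–10 → average rank (9+10)/2 = 9.5.
Method 2 values → pooled ranks: 9→6, 0→12, 3→9.5, 10→5, 5→8, 20→3, 1→11
Rank sum = 6 + 12 + 9.5 + 5 + 8 + 3 + 11 = 54.5

54.5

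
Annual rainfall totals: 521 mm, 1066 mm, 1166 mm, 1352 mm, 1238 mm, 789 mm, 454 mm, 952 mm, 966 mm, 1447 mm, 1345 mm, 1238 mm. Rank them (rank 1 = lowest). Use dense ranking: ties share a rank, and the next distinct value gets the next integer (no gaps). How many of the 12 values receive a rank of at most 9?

Sorted (ascending): 454, 521, 789, 952, 966, 1066, 1166, 1238, 1238, 1345, 1352, 1447
The 2 values of 1238 share dense rank 8.
Remaining distinct values take the next consecutive integers.
Ranks ≤ 9: {1, 2, 3, 4, 5, 6, 7, 8, 8, 9} → 10 values.

10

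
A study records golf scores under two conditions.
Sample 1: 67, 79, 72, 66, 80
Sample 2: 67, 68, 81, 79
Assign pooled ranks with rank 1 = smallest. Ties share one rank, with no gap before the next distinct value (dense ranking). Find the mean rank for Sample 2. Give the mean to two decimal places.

4.25

Sorted (ascending): 66, 67, 67, 68, 72, 79, 79, 80, 81
The 2 values of 67 share dense rank 2.
The 2 values of 79 share dense rank 5.
Remaining distinct values take the next consecutive integers.
Sample 2 values → pooled ranks: 67→2, 68→3, 81→7, 79→5
Mean rank = (2 + 3 + 7 + 5) / 4 = 4.25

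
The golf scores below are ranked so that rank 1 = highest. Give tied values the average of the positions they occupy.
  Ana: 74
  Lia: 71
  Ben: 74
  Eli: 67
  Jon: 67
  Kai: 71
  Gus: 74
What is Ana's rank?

2

Sorted (descending): 74, 74, 74, 71, 71, 67, 67
The 3 values of 74 occupy positions 1–3 → average rank 2.
The 2 values of 71 occupy positions 4–5 → average rank (4+5)/2 = 4.5.
The 2 values of 67 occupy positions 6–7 → average rank (6+7)/2 = 6.5.
Ana has value 74 → rank 2.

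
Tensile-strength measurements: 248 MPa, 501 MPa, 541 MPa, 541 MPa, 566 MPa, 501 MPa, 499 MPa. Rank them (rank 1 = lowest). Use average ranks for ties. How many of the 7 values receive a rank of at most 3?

Sorted (ascending): 248, 499, 501, 501, 541, 541, 566
The 2 values of 501 occupy positions 3–4 → average rank (3+4)/2 = 3.5.
The 2 values of 541 occupy positions 5–6 → average rank (5+6)/2 = 5.5.
Ranks ≤ 3: {1, 2} → 2 values.

2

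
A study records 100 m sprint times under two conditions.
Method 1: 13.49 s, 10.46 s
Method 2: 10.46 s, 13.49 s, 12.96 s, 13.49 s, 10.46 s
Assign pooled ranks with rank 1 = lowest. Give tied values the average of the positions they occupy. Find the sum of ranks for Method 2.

Sorted (ascending): 10.46, 10.46, 10.46, 12.96, 13.49, 13.49, 13.49
The 3 values of 10.46 occupy positions 1–3 → average rank 2.
The 3 values of 13.49 occupy positions 5–7 → average rank 6.
Method 2 values → pooled ranks: 10.46→2, 13.49→6, 12.96→4, 13.49→6, 10.46→2
Rank sum = 2 + 6 + 4 + 6 + 2 = 20

20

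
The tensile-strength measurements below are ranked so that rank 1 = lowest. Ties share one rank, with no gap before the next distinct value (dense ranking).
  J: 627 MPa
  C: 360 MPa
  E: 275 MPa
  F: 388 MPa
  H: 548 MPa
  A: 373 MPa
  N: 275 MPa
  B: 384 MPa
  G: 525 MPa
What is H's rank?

7

Sorted (ascending): 275, 275, 360, 373, 384, 388, 525, 548, 627
The 2 values of 275 share dense rank 1.
Remaining distinct values take the next consecutive integers.
H has value 548 MPa → rank 7.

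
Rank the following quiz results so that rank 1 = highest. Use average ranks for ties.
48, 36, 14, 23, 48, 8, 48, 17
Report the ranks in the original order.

2, 4, 7, 5, 2, 8, 2, 6

Sorted (descending): 48, 48, 48, 36, 23, 17, 14, 8
The 3 values of 48 occupy positions 1–3 → average rank 2.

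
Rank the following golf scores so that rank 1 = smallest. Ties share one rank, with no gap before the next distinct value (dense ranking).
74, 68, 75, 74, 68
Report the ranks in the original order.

Sorted (ascending): 68, 68, 74, 74, 75
The 2 values of 68 share dense rank 1.
The 2 values of 74 share dense rank 2.
Remaining distinct values take the next consecutive integers.

2, 1, 3, 2, 1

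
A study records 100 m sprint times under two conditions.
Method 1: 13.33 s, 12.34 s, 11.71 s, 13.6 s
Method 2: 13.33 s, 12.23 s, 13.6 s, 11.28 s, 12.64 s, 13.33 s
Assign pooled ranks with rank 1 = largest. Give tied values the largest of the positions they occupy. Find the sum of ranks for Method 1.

23

Sorted (descending): 13.6, 13.6, 13.33, 13.33, 13.33, 12.64, 12.34, 12.23, 11.71, 11.28
The 2 values of 13.6 occupy positions 1–2 → each gets rank 2.
The 3 values of 13.33 occupy positions 3–5 → each gets rank 5.
Method 1 values → pooled ranks: 13.33→5, 12.34→7, 11.71→9, 13.6→2
Rank sum = 5 + 7 + 9 + 2 = 23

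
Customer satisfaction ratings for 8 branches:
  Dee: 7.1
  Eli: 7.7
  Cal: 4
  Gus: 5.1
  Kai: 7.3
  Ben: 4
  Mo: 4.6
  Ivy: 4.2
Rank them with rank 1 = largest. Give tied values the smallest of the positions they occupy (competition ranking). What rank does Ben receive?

7

Sorted (descending): 7.7, 7.3, 7.1, 5.1, 4.6, 4.2, 4, 4
The 2 values of 4 occupy positions 7–8 → each gets rank 7.
Ben has value 4 → rank 7.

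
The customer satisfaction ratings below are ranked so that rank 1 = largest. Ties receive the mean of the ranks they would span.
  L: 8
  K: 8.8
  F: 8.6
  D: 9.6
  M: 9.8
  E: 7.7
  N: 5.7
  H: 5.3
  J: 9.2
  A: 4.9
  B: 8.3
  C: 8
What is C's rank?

7.5

Sorted (descending): 9.8, 9.6, 9.2, 8.8, 8.6, 8.3, 8, 8, 7.7, 5.7, 5.3, 4.9
The 2 values of 8 occupy positions 7–8 → average rank (7+8)/2 = 7.5.
C has value 8 → rank 7.5.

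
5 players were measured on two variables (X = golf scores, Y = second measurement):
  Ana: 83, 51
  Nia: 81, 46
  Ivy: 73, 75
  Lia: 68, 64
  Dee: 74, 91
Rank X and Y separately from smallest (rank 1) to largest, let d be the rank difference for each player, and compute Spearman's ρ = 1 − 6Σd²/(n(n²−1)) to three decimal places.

Ranks of variable 1: 5, 4, 2, 1, 3
Ranks of variable 2: 2, 1, 4, 3, 5
d = r₁ − r₂: 3, 3, -2, -2, -2
d²: 9, 9, 4, 4, 4; Σd² = 30
ρ = 1 − 6·30/(5·24) = 1 − 180/120 = -0.500

-0.500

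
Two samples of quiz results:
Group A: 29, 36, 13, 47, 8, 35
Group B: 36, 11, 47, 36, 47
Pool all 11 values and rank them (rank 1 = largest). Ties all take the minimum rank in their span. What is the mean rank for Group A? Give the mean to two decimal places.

Sorted (descending): 47, 47, 47, 36, 36, 36, 35, 29, 13, 11, 8
The 3 values of 47 occupy positions 1–3 → each gets rank 1.
The 3 values of 36 occupy positions 4–6 → each gets rank 4.
Group A values → pooled ranks: 29→8, 36→4, 13→9, 47→1, 8→11, 35→7
Mean rank = (8 + 4 + 9 + 1 + 11 + 7) / 6 = 6.67

6.67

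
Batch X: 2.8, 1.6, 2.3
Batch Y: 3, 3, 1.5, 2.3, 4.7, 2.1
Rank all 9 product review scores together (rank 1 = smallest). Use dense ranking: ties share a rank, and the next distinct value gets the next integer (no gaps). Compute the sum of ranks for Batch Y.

Sorted (ascending): 1.5, 1.6, 2.1, 2.3, 2.3, 2.8, 3, 3, 4.7
The 2 values of 2.3 share dense rank 4.
The 2 values of 3 share dense rank 6.
Remaining distinct values take the next consecutive integers.
Batch Y values → pooled ranks: 3→6, 3→6, 1.5→1, 2.3→4, 4.7→7, 2.1→3
Rank sum = 6 + 6 + 1 + 4 + 7 + 3 = 27

27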